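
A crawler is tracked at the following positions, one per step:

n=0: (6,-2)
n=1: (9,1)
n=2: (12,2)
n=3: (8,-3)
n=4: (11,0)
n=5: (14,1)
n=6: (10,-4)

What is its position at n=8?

Differencing gives (+3,+3), (+3,+1), (-4,-5), (+3,+3), (+3,+1), (-4,-5). This is the pattern (+3,+3), (+3,+1), (-4,-5) repeated.
step 7: apply (+3,+3) → (13,-1)
step 8: apply (+3,+1) → (16,0)

(16,0)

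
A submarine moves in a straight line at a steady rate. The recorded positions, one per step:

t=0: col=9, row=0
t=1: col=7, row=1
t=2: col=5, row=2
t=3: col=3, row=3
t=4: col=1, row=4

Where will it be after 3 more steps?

col=-5, row=7

The position changes by (-2, +1) every step.
step 5: col=1, row=4 + (-2, +1) → col=-1, row=5
step 6: col=-1, row=5 + (-2, +1) → col=-3, row=6
step 7: col=-3, row=6 + (-2, +1) → col=-5, row=7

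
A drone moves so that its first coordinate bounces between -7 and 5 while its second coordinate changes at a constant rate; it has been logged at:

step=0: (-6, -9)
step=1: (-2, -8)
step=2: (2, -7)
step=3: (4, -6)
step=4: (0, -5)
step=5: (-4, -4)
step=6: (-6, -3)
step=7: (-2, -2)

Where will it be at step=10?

The first coordinate reflects between -7 and 5, moving 4 per step.
  step 8: -2 → 2
  step 9: 2 → 4
  step 10: 4 → 0
The second coordinate changes by +1 each step: at step 10 it is 1.

(0, 1)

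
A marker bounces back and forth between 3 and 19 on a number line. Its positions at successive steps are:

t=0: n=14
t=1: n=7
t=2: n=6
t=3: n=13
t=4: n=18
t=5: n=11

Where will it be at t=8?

The value reflects between 3 and 19, moving 7 per step.
  step 6: 11 → 4
  step 7: 4 → 9
  step 8: 9 → 16

n=16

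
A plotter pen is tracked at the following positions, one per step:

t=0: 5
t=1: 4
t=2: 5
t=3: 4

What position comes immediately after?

5

The jumps are -1, +1, -1 — a geometric progression with ratio -1.
step 4: 4 + 1 → 5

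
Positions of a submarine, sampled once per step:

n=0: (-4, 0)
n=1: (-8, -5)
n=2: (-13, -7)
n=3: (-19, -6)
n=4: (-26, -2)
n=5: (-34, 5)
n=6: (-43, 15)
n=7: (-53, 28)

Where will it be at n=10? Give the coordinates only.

(-89, 85)

First differences are (-4, -5), (-5, -2), (-6, +1), (-7, +4), (-8, +7), (-9, +10), (-10, +13); their common second difference is (-1, +3) (constant acceleration).
step 8: (-53, 28) + (-11, +16) → (-64, 44)
step 9: (-64, 44) + (-12, +19) → (-76, 63)
step 10: (-76, 63) + (-13, +22) → (-89, 85)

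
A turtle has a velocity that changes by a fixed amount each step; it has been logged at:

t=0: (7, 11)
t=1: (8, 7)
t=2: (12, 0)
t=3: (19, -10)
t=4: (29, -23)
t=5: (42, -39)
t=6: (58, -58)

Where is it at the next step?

First differences are (+1, -4), (+4, -7), (+7, -10), (+10, -13), (+13, -16), (+16, -19); their common second difference is (+3, -3) (constant acceleration).
step 7: (58, -58) + (+19, -22) → (77, -80)

(77, -80)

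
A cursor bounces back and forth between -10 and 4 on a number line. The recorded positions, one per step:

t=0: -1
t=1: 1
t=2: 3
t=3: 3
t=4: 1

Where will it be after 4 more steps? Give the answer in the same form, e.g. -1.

-7

The value travels 2 per step and bounces off the walls at -10 and 4.
  step 5: 1 → -1
  step 6: -1 → -3
  step 7: -3 → -5
  step 8: -5 → -7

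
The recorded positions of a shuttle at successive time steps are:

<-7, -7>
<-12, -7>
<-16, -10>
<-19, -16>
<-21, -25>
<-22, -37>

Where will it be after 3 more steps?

<-19, -91>

Taking differences between consecutive positions: <-5, +0>, <-4, -3>, <-3, -6>, <-2, -9>, <-1, -12>. These grow by <+1, -3> each step.
step 6: <-22, -37> + <+0, -15> → <-22, -52>
step 7: <-22, -52> + <+1, -18> → <-21, -70>
step 8: <-21, -70> + <+2, -21> → <-19, -91>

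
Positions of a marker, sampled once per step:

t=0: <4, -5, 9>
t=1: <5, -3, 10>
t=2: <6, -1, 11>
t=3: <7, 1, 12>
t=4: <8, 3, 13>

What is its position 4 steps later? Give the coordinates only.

<12, 11, 17>

The position changes by <+1, +2, +1> every step.
step 5: <8, 3, 13> + <+1, +2, +1> → <9, 5, 14>
step 6: <9, 5, 14> + <+1, +2, +1> → <10, 7, 15>
step 7: <10, 7, 15> + <+1, +2, +1> → <11, 9, 16>
step 8: <11, 9, 16> + <+1, +2, +1> → <12, 11, 17>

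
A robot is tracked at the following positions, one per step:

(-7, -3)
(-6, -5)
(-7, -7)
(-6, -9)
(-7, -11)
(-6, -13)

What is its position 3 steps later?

The first coordinate repeats the cycle [-7, -6] with period 2; step 8 mod 2 = 0, giving -7.
The second coordinate changes by -2 each step, so at step 8 it is -3 + 8·(-2) = -19.

(-7, -19)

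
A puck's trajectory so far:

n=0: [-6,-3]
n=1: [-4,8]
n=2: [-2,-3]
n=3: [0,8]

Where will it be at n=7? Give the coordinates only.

The first coordinate changes by +2 each step, so at step 7 it is -6 + 7·(2) = 8.
The second coordinate repeats the cycle [-3, 8] with period 2; step 7 mod 2 = 1, giving 8.

[8,8]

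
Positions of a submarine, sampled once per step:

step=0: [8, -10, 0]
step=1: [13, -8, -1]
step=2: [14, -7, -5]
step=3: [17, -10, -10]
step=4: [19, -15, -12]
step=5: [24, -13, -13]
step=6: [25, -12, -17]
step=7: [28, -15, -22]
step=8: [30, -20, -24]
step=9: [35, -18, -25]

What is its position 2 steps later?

[39, -20, -34]

Step-to-step displacements: [+5, +2, -1], [+1, +1, -4], [+3, -3, -5], [+2, -5, -2], [+5, +2, -1], [+1, +1, -4], [+3, -3, -5], [+2, -5, -2], [+5, +2, -1] — a repeating cycle of length 4.
step 10: apply [+1, +1, -4] → [36, -17, -29]
step 11: apply [+3, -3, -5] → [39, -20, -34]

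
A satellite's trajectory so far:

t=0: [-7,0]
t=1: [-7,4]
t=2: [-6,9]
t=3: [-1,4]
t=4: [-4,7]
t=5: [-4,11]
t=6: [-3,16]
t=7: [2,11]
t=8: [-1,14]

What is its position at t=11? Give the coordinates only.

[5,18]

The moves between consecutive positions are [+0,+4], [+1,+5], [+5,-5], [-3,+3], [+0,+4], [+1,+5], [+5,-5], [-3,+3]; they repeat the 4-cycle [[+0,+4], [+1,+5], [+5,-5], [-3,+3]].
step 9: apply [+0,+4] → [-1,18]
step 10: apply [+1,+5] → [0,23]
step 11: apply [+5,-5] → [5,18]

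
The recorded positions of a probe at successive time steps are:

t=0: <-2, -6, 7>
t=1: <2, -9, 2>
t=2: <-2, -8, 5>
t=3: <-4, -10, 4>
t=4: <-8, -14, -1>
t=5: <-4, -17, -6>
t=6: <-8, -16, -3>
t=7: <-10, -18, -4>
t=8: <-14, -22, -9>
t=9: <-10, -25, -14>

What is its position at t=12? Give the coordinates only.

The moves between consecutive positions are <+4, -3, -5>, <-4, +1, +3>, <-2, -2, -1>, <-4, -4, -5>, <+4, -3, -5>, <-4, +1, +3>, <-2, -2, -1>, <-4, -4, -5>, <+4, -3, -5>; they repeat the 4-cycle [<+4, -3, -5>, <-4, +1, +3>, <-2, -2, -1>, <-4, -4, -5>].
step 10: apply <-4, +1, +3> → <-14, -24, -11>
step 11: apply <-2, -2, -1> → <-16, -26, -12>
step 12: apply <-4, -4, -5> → <-20, -30, -17>

<-20, -30, -17>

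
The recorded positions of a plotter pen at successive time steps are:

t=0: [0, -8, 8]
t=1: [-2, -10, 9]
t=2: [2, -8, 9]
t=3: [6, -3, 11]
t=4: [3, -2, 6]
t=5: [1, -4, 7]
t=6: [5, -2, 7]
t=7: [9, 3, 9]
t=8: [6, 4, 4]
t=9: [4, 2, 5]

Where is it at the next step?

[8, 4, 5]

Step-to-step displacements: [-2, -2, +1], [+4, +2, +0], [+4, +5, +2], [-3, +1, -5], [-2, -2, +1], [+4, +2, +0], [+4, +5, +2], [-3, +1, -5], [-2, -2, +1] — a repeating cycle of length 4.
step 10: apply [+4, +2, +0] → [8, 4, 5]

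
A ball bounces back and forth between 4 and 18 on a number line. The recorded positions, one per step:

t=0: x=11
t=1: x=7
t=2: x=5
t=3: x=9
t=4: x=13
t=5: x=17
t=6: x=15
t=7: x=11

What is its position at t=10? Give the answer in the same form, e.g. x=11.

x=9

The value reflects between 4 and 18, moving 4 per step.
  step 8: 11 → 7
  step 9: 7 → 5
  step 10: 5 → 9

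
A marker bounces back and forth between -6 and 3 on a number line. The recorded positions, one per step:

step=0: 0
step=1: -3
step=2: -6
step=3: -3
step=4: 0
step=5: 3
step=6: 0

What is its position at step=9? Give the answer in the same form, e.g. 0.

The value travels 3 per step and bounces off the walls at -6 and 3.
  step 7: 0 → -3
  step 8: -3 → -6
  step 9: -6 → -3

-3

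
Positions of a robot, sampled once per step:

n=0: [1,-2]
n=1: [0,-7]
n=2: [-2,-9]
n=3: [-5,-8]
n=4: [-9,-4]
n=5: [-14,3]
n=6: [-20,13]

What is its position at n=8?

Successive displacements: [-1,-5], [-2,-2], [-3,+1], [-4,+4], [-5,+7], [-6,+10] — each changes by [-1,+3].
step 7: [-20,13] + [-7,+13] → [-27,26]
step 8: [-27,26] + [-8,+16] → [-35,42]

[-35,42]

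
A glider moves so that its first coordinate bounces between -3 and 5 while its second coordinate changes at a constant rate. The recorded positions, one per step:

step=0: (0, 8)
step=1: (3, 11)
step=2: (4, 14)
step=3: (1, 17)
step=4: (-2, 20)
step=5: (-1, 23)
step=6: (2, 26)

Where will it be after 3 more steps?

(-1, 35)

The first coordinate travels 3 per step and bounces off the walls at -3 and 5.
  step 7: 2 → 5
  step 8: 5 → 2
  step 9: 2 → -1
The second coordinate changes by +3 each step: at step 9 it is 35.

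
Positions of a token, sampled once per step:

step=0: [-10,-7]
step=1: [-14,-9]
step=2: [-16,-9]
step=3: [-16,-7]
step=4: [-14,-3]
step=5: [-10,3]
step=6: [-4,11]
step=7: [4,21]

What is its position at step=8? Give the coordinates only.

[14,33]

First differences are [-4,-2], [-2,+0], [+0,+2], [+2,+4], [+4,+6], [+6,+8], [+8,+10]; their common second difference is [+2,+2] (constant acceleration).
step 8: [4,21] + [+10,+12] → [14,33]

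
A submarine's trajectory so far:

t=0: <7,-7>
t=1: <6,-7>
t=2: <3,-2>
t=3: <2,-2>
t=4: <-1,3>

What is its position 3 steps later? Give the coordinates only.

<-6,8>

The moves between consecutive positions are <-1,+0>, <-3,+5>, <-1,+0>, <-3,+5>; they repeat the 2-cycle [<-1,+0>, <-3,+5>].
step 5: apply <-1,+0> → <-2,3>
step 6: apply <-3,+5> → <-5,8>
step 7: apply <-1,+0> → <-6,8>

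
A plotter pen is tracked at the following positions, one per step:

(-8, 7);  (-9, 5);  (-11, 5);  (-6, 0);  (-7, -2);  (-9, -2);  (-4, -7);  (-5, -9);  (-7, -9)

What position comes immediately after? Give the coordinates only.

Step-to-step displacements: (-1, -2), (-2, +0), (+5, -5), (-1, -2), (-2, +0), (+5, -5), (-1, -2), (-2, +0) — a repeating cycle of length 3.
step 9: apply (+5, -5) → (-2, -14)

(-2, -14)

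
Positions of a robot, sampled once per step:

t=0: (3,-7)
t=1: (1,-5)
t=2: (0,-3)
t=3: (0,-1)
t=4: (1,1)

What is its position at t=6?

(6,5)

Successive displacements: (-2,+2), (-1,+2), (+0,+2), (+1,+2) — each changes by (+1,+0).
step 5: (1,1) + (+2,+2) → (3,3)
step 6: (3,3) + (+3,+2) → (6,5)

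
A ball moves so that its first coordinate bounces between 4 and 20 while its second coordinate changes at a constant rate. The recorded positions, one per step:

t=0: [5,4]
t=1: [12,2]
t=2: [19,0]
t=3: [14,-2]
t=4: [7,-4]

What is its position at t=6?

[15,-8]

The first coordinate reflects between 4 and 20, moving 7 per step.
  step 5: 7 → 8
  step 6: 8 → 15
The second coordinate changes by -2 each step: at step 6 it is -8.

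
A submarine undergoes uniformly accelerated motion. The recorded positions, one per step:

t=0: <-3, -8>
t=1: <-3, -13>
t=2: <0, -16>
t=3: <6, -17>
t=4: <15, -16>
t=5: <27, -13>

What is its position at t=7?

Successive displacements: <+0, -5>, <+3, -3>, <+6, -1>, <+9, +1>, <+12, +3> — each changes by <+3, +2>.
step 6: <27, -13> + <+15, +5> → <42, -8>
step 7: <42, -8> + <+18, +7> → <60, -1>

<60, -1>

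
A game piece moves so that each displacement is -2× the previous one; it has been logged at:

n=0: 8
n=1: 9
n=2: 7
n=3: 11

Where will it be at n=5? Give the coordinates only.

Step-to-step displacements: +1, -2, +4; each is -2× the previous.
step 4: 11 − 8 → 3
step 5: 3 + 16 → 19

19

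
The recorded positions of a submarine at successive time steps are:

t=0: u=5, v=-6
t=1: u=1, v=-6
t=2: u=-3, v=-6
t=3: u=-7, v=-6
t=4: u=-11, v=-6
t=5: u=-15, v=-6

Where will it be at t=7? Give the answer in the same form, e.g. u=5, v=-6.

u=-23, v=-6

Each step adds (-4, +0) to the position.
step 6: u=-15, v=-6 + (-4, +0) → u=-19, v=-6
step 7: u=-19, v=-6 + (-4, +0) → u=-23, v=-6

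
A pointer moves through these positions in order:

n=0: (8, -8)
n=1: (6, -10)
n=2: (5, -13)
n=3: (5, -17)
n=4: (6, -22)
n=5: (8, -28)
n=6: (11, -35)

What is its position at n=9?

Taking differences between consecutive positions: (-2, -2), (-1, -3), (+0, -4), (+1, -5), (+2, -6), (+3, -7). These grow by (+1, -1) each step.
step 7: (11, -35) + (+4, -8) → (15, -43)
step 8: (15, -43) + (+5, -9) → (20, -52)
step 9: (20, -52) + (+6, -10) → (26, -62)

(26, -62)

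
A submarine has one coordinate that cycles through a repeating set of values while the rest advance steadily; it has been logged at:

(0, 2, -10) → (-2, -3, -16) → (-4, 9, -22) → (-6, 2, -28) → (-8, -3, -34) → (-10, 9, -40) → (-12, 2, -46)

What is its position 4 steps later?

First: linear, -2 per step → -20 at step 10.
Second: cycles through 2, -3, 9 every 3 steps. Step 10 lands at position 1 of the cycle → -3.
Third: linear, -6 per step → -70 at step 10.

(-20, -3, -70)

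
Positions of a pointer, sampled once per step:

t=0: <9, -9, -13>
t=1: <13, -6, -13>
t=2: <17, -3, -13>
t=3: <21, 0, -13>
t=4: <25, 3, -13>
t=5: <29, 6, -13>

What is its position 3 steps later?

The position changes by <+4, +3, +0> every step.
step 6: <29, 6, -13> + <+4, +3, +0> → <33, 9, -13>
step 7: <33, 9, -13> + <+4, +3, +0> → <37, 12, -13>
step 8: <37, 12, -13> + <+4, +3, +0> → <41, 15, -13>

<41, 15, -13>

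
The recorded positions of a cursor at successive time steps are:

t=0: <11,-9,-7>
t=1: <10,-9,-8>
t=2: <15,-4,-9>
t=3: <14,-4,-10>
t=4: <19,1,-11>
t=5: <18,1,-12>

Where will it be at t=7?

Differencing gives <-1,+0,-1>, <+5,+5,-1>, <-1,+0,-1>, <+5,+5,-1>, <-1,+0,-1>. This is the pattern <-1,+0,-1>, <+5,+5,-1> repeated.
step 6: apply <+5,+5,-1> → <23,6,-13>
step 7: apply <-1,+0,-1> → <22,6,-14>

<22,6,-14>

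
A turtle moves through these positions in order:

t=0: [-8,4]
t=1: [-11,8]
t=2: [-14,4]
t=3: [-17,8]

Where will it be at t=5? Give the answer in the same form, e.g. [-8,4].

[-23,8]

The first coordinate changes by -3 each step, so at step 5 it is -8 + 5·(-3) = -23.
The second coordinate repeats the cycle [4, 8] with period 2; step 5 mod 2 = 1, giving 8.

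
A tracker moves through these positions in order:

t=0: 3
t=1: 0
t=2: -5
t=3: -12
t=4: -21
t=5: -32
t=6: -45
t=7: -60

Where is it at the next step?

First differences are -3, -5, -7, -9, -11, -13, -15; their common second difference is -2 (constant acceleration).
step 8: -60 − 17 → -77

-77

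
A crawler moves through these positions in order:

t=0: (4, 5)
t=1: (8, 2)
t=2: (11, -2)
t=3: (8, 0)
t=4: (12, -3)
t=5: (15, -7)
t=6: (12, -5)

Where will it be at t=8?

The moves between consecutive positions are (+4, -3), (+3, -4), (-3, +2), (+4, -3), (+3, -4), (-3, +2); they repeat the 3-cycle [(+4, -3), (+3, -4), (-3, +2)].
step 7: apply (+4, -3) → (16, -8)
step 8: apply (+3, -4) → (19, -12)

(19, -12)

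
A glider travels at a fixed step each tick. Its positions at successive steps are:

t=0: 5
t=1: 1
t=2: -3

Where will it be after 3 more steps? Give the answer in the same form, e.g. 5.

Each step adds -4 to the position.
step 3: -3 − 4 → -7
step 4: -7 − 4 → -11
step 5: -11 − 4 → -15

-15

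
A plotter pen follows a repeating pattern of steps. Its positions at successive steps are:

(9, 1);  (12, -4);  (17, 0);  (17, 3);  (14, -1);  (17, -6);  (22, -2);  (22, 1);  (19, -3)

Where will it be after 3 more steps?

The moves between consecutive positions are (+3, -5), (+5, +4), (+0, +3), (-3, -4), (+3, -5), (+5, +4), (+0, +3), (-3, -4); they repeat the 4-cycle [(+3, -5), (+5, +4), (+0, +3), (-3, -4)].
step 9: apply (+3, -5) → (22, -8)
step 10: apply (+5, +4) → (27, -4)
step 11: apply (+0, +3) → (27, -1)

(27, -1)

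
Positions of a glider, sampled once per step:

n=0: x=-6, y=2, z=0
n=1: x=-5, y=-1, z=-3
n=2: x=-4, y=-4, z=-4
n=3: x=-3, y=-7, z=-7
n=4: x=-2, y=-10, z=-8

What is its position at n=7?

x=1, y=-19, z=-15

Differencing gives (+1, -3, -3), (+1, -3, -1), (+1, -3, -3), (+1, -3, -1). This is the pattern (+1, -3, -3), (+1, -3, -1) repeated.
step 5: apply (+1, -3, -3) → x=-1, y=-13, z=-11
step 6: apply (+1, -3, -1) → x=0, y=-16, z=-12
step 7: apply (+1, -3, -3) → x=1, y=-19, z=-15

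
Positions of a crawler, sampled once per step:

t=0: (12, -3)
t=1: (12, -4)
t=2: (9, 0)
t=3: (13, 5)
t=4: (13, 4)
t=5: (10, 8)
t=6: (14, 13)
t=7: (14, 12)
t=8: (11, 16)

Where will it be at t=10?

(15, 20)

The moves between consecutive positions are (+0, -1), (-3, +4), (+4, +5), (+0, -1), (-3, +4), (+4, +5), (+0, -1), (-3, +4); they repeat the 3-cycle [(+0, -1), (-3, +4), (+4, +5)].
step 9: apply (+4, +5) → (15, 21)
step 10: apply (+0, -1) → (15, 20)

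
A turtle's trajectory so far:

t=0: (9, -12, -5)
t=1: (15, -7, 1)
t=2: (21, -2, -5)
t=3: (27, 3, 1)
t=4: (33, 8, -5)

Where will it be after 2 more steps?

(45, 18, -5)

First: linear, +6 per step → 45 at step 6.
Second: linear, +5 per step → 18 at step 6.
Third: cycles through -5, 1 every 2 steps. Step 6 lands at position 0 of the cycle → -5.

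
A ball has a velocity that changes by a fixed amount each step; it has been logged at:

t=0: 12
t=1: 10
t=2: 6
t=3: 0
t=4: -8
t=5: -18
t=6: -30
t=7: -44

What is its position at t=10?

-98

First differences are -2, -4, -6, -8, -10, -12, -14; their common second difference is -2 (constant acceleration).
step 8: -44 − 16 → -60
step 9: -60 − 18 → -78
step 10: -78 − 20 → -98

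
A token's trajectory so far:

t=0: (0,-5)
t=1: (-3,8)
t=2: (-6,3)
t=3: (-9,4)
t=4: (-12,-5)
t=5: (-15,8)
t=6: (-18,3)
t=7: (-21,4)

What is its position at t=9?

The first coordinate changes by -3 each step, so at step 9 it is 0 + 9·(-3) = -27.
The second coordinate repeats the cycle [-5, 8, 3, 4] with period 4; step 9 mod 4 = 1, giving 8.

(-27,8)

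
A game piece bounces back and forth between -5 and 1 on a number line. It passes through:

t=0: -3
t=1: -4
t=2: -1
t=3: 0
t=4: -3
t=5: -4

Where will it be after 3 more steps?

-3

The value reflects between -5 and 1, moving 3 per step.
  step 6: -4 → -1
  step 7: -1 → 0
  step 8: 0 → -3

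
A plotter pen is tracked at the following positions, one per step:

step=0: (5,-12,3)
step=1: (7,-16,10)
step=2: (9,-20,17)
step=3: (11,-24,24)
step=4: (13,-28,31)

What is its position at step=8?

Constant displacement of (+2,-4,+7) per step.
step 5: (13,-28,31) + (+2,-4,+7) → (15,-32,38)
step 6: (15,-32,38) + (+2,-4,+7) → (17,-36,45)
step 7: (17,-36,45) + (+2,-4,+7) → (19,-40,52)
step 8: (19,-40,52) + (+2,-4,+7) → (21,-44,59)

(21,-44,59)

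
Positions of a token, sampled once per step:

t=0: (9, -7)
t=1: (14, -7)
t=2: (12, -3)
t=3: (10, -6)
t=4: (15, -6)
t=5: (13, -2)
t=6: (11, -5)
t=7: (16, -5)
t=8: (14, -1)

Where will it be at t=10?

(17, -4)

Step-to-step displacements: (+5, +0), (-2, +4), (-2, -3), (+5, +0), (-2, +4), (-2, -3), (+5, +0), (-2, +4) — a repeating cycle of length 3.
step 9: apply (-2, -3) → (12, -4)
step 10: apply (+5, +0) → (17, -4)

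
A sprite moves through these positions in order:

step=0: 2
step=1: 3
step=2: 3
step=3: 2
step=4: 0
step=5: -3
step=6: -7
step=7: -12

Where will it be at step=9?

-25

First differences are +1, +0, -1, -2, -3, -4, -5; their common second difference is -1 (constant acceleration).
step 8: -12 − 6 → -18
step 9: -18 − 7 → -25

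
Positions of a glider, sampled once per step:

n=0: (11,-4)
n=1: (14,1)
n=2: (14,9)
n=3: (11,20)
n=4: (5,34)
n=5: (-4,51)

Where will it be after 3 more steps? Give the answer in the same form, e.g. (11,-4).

Successive displacements: (+3,+5), (+0,+8), (-3,+11), (-6,+14), (-9,+17) — each changes by (-3,+3).
step 6: (-4,51) + (-12,+20) → (-16,71)
step 7: (-16,71) + (-15,+23) → (-31,94)
step 8: (-31,94) + (-18,+26) → (-49,120)

(-49,120)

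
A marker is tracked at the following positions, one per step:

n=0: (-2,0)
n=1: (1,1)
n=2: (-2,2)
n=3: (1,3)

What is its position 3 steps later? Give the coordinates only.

First: cycles through -2, 1 every 2 steps. Step 6 lands at position 0 of the cycle → -2.
Second: linear, +1 per step → 6 at step 6.

(-2,6)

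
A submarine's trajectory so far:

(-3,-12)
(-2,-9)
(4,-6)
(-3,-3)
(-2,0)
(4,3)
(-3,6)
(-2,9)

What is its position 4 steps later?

(4,21)

First: cycles through -3, -2, 4 every 3 steps. Step 11 lands at position 2 of the cycle → 4.
Second: linear, +3 per step → 21 at step 11.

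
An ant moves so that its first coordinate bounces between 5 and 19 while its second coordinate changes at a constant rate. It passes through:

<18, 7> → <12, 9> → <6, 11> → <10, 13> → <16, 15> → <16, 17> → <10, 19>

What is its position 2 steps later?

The first coordinate travels 6 per step and bounces off the walls at 5 and 19.
  step 7: 10 → 6
  step 8: 6 → 12
The second coordinate changes by +2 each step: at step 8 it is 23.

<12, 23>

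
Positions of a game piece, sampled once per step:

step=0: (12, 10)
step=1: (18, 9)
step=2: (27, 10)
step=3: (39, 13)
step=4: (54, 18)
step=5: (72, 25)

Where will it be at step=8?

(144, 58)

Taking differences between consecutive positions: (+6, -1), (+9, +1), (+12, +3), (+15, +5), (+18, +7). These grow by (+3, +2) each step.
step 6: (72, 25) + (+21, +9) → (93, 34)
step 7: (93, 34) + (+24, +11) → (117, 45)
step 8: (117, 45) + (+27, +13) → (144, 58)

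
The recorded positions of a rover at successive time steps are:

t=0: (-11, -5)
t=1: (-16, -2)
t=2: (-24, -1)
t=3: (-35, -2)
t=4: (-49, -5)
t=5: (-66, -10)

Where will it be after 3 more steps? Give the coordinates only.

(-135, -37)

Taking differences between consecutive positions: (-5, +3), (-8, +1), (-11, -1), (-14, -3), (-17, -5). These grow by (-3, -2) each step.
step 6: (-66, -10) + (-20, -7) → (-86, -17)
step 7: (-86, -17) + (-23, -9) → (-109, -26)
step 8: (-109, -26) + (-26, -11) → (-135, -37)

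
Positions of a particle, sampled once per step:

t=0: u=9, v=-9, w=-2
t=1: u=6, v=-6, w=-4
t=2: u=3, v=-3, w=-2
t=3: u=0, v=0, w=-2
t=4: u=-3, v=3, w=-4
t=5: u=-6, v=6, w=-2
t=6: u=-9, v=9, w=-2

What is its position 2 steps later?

u=-15, v=15, w=-2

The u coordinate changes by -3 each step, so at step 8 it is 9 + 8·(-3) = -15.
The v coordinate changes by +3 each step, so at step 8 it is -9 + 8·(3) = 15.
The w coordinate repeats the cycle [-2, -4, -2] with period 3; step 8 mod 3 = 2, giving -2.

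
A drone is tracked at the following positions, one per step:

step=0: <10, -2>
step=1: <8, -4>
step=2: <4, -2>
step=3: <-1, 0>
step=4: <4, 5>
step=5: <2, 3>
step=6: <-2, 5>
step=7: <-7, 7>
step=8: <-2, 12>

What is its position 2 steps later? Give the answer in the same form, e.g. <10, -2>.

<-8, 12>

The moves between consecutive positions are <-2, -2>, <-4, +2>, <-5, +2>, <+5, +5>, <-2, -2>, <-4, +2>, <-5, +2>, <+5, +5>; they repeat the 4-cycle [<-2, -2>, <-4, +2>, <-5, +2>, <+5, +5>].
step 9: apply <-2, -2> → <-4, 10>
step 10: apply <-4, +2> → <-8, 12>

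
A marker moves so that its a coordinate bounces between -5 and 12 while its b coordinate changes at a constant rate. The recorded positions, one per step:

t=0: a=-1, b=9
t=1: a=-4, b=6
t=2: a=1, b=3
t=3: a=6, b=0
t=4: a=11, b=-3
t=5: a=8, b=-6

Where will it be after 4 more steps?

The a coordinate reflects between -5 and 12, moving 5 per step.
  step 6: 8 → 3
  step 7: 3 → -2
  step 8: -2 → -3
  step 9: -3 → 2
The b coordinate changes by -3 each step: at step 9 it is -18.

a=2, b=-18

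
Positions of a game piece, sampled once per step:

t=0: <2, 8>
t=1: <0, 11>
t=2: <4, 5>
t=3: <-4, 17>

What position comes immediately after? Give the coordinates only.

Step-to-step displacements: <-2, +3>, <+4, -6>, <-8, +12>; each is -2× the previous.
step 4: <-4, 17> + <+16, -24> → <12, -7>

<12, -7>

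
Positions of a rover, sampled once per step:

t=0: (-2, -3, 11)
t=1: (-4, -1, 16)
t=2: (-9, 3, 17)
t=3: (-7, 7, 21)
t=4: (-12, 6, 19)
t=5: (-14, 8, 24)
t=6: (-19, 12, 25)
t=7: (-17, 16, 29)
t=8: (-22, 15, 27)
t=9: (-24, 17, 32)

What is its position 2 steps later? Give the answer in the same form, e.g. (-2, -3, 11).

Step-to-step displacements: (-2, +2, +5), (-5, +4, +1), (+2, +4, +4), (-5, -1, -2), (-2, +2, +5), (-5, +4, +1), (+2, +4, +4), (-5, -1, -2), (-2, +2, +5) — a repeating cycle of length 4.
step 10: apply (-5, +4, +1) → (-29, 21, 33)
step 11: apply (+2, +4, +4) → (-27, 25, 37)

(-27, 25, 37)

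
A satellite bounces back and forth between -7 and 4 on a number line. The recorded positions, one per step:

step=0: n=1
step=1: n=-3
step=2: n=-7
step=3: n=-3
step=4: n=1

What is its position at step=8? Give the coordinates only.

The value reflects between -7 and 4, moving 4 per step.
  step 5: 1 → 3
  step 6: 3 → -1
  step 7: -1 → -5
  step 8: -5 → -5

n=-5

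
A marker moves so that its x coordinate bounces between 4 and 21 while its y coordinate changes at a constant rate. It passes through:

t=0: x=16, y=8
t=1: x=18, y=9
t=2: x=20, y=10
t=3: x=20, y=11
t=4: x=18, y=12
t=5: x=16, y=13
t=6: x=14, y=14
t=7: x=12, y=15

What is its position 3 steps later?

x=6, y=18

The x coordinate reflects between 4 and 21, moving 2 per step.
  step 8: 12 → 10
  step 9: 10 → 8
  step 10: 8 → 6
The y coordinate changes by +1 each step: at step 10 it is 18.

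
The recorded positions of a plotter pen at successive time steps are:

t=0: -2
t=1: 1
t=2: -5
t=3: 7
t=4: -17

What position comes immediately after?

Step-to-step displacements: +3, -6, +12, -24; each is -2× the previous.
step 5: -17 + 48 → 31

31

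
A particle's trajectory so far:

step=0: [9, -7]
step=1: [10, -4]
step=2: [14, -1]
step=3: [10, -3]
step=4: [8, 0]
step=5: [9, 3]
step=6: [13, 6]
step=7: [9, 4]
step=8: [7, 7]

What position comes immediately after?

The moves between consecutive positions are [+1, +3], [+4, +3], [-4, -2], [-2, +3], [+1, +3], [+4, +3], [-4, -2], [-2, +3]; they repeat the 4-cycle [[+1, +3], [+4, +3], [-4, -2], [-2, +3]].
step 9: apply [+1, +3] → [8, 10]

[8, 10]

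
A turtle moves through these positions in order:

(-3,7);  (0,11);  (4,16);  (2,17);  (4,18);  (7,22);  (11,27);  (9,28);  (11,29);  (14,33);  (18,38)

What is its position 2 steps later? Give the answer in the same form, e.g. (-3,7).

(18,40)

The moves between consecutive positions are (+3,+4), (+4,+5), (-2,+1), (+2,+1), (+3,+4), (+4,+5), (-2,+1), (+2,+1), (+3,+4), (+4,+5); they repeat the 4-cycle [(+3,+4), (+4,+5), (-2,+1), (+2,+1)].
step 11: apply (-2,+1) → (16,39)
step 12: apply (+2,+1) → (18,40)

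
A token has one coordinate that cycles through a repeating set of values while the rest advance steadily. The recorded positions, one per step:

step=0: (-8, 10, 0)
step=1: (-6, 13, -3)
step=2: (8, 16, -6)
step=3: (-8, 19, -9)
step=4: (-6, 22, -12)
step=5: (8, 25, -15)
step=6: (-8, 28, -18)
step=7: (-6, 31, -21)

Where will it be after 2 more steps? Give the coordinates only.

The first coordinate repeats the cycle [-8, -6, 8] with period 3; step 9 mod 3 = 0, giving -8.
The second coordinate changes by +3 each step, so at step 9 it is 10 + 9·(3) = 37.
The third coordinate changes by -3 each step, so at step 9 it is 0 + 9·(-3) = -27.

(-8, 37, -27)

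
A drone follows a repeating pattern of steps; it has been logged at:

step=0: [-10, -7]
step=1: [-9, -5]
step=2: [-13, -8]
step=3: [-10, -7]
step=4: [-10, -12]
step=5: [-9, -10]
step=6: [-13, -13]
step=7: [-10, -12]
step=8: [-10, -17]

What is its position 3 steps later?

The moves between consecutive positions are [+1, +2], [-4, -3], [+3, +1], [+0, -5], [+1, +2], [-4, -3], [+3, +1], [+0, -5]; they repeat the 4-cycle [[+1, +2], [-4, -3], [+3, +1], [+0, -5]].
step 9: apply [+1, +2] → [-9, -15]
step 10: apply [-4, -3] → [-13, -18]
step 11: apply [+3, +1] → [-10, -17]

[-10, -17]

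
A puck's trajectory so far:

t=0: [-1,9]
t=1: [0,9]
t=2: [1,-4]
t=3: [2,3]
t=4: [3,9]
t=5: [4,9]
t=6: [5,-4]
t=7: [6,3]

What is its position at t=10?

[9,-4]

First: linear, +1 per step → 9 at step 10.
Second: cycles through 9, 9, -4, 3 every 4 steps. Step 10 lands at position 2 of the cycle → -4.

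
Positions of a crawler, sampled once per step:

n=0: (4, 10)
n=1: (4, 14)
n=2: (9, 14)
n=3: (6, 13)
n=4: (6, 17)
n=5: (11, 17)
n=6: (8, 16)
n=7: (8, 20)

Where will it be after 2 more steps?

(10, 19)

Differencing gives (+0, +4), (+5, +0), (-3, -1), (+0, +4), (+5, +0), (-3, -1), (+0, +4). This is the pattern (+0, +4), (+5, +0), (-3, -1) repeated.
step 8: apply (+5, +0) → (13, 20)
step 9: apply (-3, -1) → (10, 19)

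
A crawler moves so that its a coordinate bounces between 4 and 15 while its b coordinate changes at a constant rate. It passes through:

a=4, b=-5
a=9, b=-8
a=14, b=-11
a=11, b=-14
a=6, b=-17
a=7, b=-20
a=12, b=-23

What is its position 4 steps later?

The a coordinate travels 5 per step and bounces off the walls at 4 and 15.
  step 7: 12 → 13
  step 8: 13 → 8
  step 9: 8 → 5
  step 10: 5 → 10
The b coordinate changes by -3 each step: at step 10 it is -35.

a=10, b=-35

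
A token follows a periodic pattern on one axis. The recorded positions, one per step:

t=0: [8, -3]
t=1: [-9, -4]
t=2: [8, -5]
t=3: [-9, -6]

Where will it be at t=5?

First: cycles through 8, -9 every 2 steps. Step 5 lands at position 1 of the cycle → -9.
Second: linear, -1 per step → -8 at step 5.

[-9, -8]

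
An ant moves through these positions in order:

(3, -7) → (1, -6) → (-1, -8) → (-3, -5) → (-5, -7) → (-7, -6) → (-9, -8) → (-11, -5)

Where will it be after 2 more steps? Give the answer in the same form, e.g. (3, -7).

The first coordinate changes by -2 each step, so at step 9 it is 3 + 9·(-2) = -15.
The second coordinate repeats the cycle [-7, -6, -8, -5] with period 4; step 9 mod 4 = 1, giving -6.

(-15, -6)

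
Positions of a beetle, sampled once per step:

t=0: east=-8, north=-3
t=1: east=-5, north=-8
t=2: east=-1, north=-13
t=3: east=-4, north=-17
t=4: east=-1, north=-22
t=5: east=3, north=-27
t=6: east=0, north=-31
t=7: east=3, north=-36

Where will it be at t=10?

east=7, north=-50

Differencing gives (+3, -5), (+4, -5), (-3, -4), (+3, -5), (+4, -5), (-3, -4), (+3, -5). This is the pattern (+3, -5), (+4, -5), (-3, -4) repeated.
step 8: apply (+4, -5) → east=7, north=-41
step 9: apply (-3, -4) → east=4, north=-45
step 10: apply (+3, -5) → east=7, north=-50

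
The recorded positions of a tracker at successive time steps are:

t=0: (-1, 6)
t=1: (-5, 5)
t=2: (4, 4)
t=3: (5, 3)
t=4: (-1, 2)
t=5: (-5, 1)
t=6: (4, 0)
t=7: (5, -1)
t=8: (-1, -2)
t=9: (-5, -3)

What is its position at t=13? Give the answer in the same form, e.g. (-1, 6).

(-5, -7)

The first coordinate repeats the cycle [-1, -5, 4, 5] with period 4; step 13 mod 4 = 1, giving -5.
The second coordinate changes by -1 each step, so at step 13 it is 6 + 13·(-1) = -7.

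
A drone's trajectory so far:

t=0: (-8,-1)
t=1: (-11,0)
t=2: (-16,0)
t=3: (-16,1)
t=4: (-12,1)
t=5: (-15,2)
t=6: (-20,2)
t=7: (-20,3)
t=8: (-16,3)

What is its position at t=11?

(-24,5)

Differencing gives (-3,+1), (-5,+0), (+0,+1), (+4,+0), (-3,+1), (-5,+0), (+0,+1), (+4,+0). This is the pattern (-3,+1), (-5,+0), (+0,+1), (+4,+0) repeated.
step 9: apply (-3,+1) → (-19,4)
step 10: apply (-5,+0) → (-24,4)
step 11: apply (+0,+1) → (-24,5)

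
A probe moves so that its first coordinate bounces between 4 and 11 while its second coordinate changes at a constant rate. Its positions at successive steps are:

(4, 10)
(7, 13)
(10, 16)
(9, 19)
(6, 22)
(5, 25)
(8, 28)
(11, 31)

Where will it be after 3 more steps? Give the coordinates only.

The first coordinate travels 3 per step and bounces off the walls at 4 and 11.
  step 8: 11 → 8
  step 9: 8 → 5
  step 10: 5 → 6
The second coordinate changes by +3 each step: at step 10 it is 40.

(6, 40)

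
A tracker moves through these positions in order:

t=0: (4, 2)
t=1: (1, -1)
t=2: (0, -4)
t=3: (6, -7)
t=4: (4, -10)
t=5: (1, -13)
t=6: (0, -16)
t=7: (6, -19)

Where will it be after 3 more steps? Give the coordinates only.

(0, -28)

The first coordinate repeats the cycle [4, 1, 0, 6] with period 4; step 10 mod 4 = 2, giving 0.
The second coordinate changes by -3 each step, so at step 10 it is 2 + 10·(-3) = -28.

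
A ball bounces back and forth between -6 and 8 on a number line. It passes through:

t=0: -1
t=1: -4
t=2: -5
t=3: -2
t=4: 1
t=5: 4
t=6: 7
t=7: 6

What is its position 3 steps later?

-3

The value reflects between -6 and 8, moving 3 per step.
  step 8: 6 → 3
  step 9: 3 → 0
  step 10: 0 → -3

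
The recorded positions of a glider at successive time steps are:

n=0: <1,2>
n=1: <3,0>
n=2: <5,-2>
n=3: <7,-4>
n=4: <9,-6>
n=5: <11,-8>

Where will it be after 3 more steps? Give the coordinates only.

<17,-14>

The position changes by <+2,-2> every step.
step 6: <11,-8> + <+2,-2> → <13,-10>
step 7: <13,-10> + <+2,-2> → <15,-12>
step 8: <15,-12> + <+2,-2> → <17,-14>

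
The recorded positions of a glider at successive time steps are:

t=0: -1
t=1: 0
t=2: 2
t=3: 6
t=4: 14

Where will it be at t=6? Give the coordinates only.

Step-to-step displacements: +1, +2, +4, +8; each is 2× the previous.
step 5: 14 + 16 → 30
step 6: 30 + 32 → 62

62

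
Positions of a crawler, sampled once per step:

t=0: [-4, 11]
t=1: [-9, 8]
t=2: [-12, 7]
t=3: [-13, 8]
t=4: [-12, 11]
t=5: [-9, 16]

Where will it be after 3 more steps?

Successive displacements: [-5, -3], [-3, -1], [-1, +1], [+1, +3], [+3, +5] — each changes by [+2, +2].
step 6: [-9, 16] + [+5, +7] → [-4, 23]
step 7: [-4, 23] + [+7, +9] → [3, 32]
step 8: [3, 32] + [+9, +11] → [12, 43]

[12, 43]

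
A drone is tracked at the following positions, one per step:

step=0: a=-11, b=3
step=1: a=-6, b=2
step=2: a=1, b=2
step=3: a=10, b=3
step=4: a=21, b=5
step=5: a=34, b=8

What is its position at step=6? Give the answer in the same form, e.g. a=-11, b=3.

a=49, b=12

Successive displacements: (+5,-1), (+7,+0), (+9,+1), (+11,+2), (+13,+3) — each changes by (+2,+1).
step 6: a=34, b=8 + (+15,+4) → a=49, b=12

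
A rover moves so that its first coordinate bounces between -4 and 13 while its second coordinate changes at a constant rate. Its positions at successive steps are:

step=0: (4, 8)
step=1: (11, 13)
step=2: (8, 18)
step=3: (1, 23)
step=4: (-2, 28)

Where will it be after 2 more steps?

The first coordinate reflects between -4 and 13, moving 7 per step.
  step 5: -2 → 5
  step 6: 5 → 12
The second coordinate changes by +5 each step: at step 6 it is 38.

(12, 38)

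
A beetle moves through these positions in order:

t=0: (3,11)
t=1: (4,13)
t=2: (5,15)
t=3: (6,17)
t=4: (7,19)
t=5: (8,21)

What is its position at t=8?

Constant displacement of (+1,+2) per step.
step 6: (8,21) + (+1,+2) → (9,23)
step 7: (9,23) + (+1,+2) → (10,25)
step 8: (10,25) + (+1,+2) → (11,27)

(11,27)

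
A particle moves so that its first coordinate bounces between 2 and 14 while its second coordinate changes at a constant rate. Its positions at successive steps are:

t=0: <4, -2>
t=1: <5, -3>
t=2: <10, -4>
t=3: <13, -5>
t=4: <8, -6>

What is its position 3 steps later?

The first coordinate reflects between 2 and 14, moving 5 per step.
  step 5: 8 → 3
  step 6: 3 → 6
  step 7: 6 → 11
The second coordinate changes by -1 each step: at step 7 it is -9.

<11, -9>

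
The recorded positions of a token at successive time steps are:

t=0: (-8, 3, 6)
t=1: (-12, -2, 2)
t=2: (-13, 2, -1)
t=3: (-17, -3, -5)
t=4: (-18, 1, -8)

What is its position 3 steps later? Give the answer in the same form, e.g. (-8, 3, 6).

(-27, -5, -19)

The moves between consecutive positions are (-4, -5, -4), (-1, +4, -3), (-4, -5, -4), (-1, +4, -3); they repeat the 2-cycle [(-4, -5, -4), (-1, +4, -3)].
step 5: apply (-4, -5, -4) → (-22, -4, -12)
step 6: apply (-1, +4, -3) → (-23, 0, -15)
step 7: apply (-4, -5, -4) → (-27, -5, -19)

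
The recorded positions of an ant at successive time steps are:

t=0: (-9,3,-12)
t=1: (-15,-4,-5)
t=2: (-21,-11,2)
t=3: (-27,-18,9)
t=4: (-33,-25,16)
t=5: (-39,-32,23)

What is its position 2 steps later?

The position changes by (-6,-7,+7) every step.
step 6: (-39,-32,23) + (-6,-7,+7) → (-45,-39,30)
step 7: (-45,-39,30) + (-6,-7,+7) → (-51,-46,37)

(-51,-46,37)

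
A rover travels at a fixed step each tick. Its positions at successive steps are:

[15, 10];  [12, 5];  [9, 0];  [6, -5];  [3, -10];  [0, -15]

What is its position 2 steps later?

[-6, -25]

The position changes by [-3, -5] every step.
step 6: [0, -15] + [-3, -5] → [-3, -20]
step 7: [-3, -20] + [-3, -5] → [-6, -25]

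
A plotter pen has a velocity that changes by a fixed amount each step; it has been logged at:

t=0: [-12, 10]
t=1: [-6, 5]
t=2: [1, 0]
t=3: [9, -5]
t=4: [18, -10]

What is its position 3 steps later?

[51, -25]

Taking differences between consecutive positions: [+6, -5], [+7, -5], [+8, -5], [+9, -5]. These grow by [+1, +0] each step.
step 5: [18, -10] + [+10, -5] → [28, -15]
step 6: [28, -15] + [+11, -5] → [39, -20]
step 7: [39, -20] + [+12, -5] → [51, -25]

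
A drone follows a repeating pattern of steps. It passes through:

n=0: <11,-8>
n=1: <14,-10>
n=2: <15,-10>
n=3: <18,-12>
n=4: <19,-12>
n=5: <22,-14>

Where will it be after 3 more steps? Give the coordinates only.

Step-to-step displacements: <+3,-2>, <+1,+0>, <+3,-2>, <+1,+0>, <+3,-2> — a repeating cycle of length 2.
step 6: apply <+1,+0> → <23,-14>
step 7: apply <+3,-2> → <26,-16>
step 8: apply <+1,+0> → <27,-16>

<27,-16>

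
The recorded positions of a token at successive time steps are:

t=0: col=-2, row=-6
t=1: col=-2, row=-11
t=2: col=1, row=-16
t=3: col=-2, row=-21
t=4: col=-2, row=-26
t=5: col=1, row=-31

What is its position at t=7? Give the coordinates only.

Col: cycles through -2, -2, 1 every 3 steps. Step 7 lands at position 1 of the cycle → -2.
Row: linear, -5 per step → -41 at step 7.

col=-2, row=-41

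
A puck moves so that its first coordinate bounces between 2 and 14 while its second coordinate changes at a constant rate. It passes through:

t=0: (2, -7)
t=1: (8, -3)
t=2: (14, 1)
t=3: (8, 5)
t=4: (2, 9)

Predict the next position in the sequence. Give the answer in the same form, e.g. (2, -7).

The first coordinate travels 6 per step and bounces off the walls at 2 and 14.
  step 5: 2 → 8
The second coordinate changes by +4 each step: at step 5 it is 13.

(8, 13)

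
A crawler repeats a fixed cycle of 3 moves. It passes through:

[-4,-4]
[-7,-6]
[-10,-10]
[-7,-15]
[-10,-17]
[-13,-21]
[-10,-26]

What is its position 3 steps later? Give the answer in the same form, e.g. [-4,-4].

The moves between consecutive positions are [-3,-2], [-3,-4], [+3,-5], [-3,-2], [-3,-4], [+3,-5]; they repeat the 3-cycle [[-3,-2], [-3,-4], [+3,-5]].
step 7: apply [-3,-2] → [-13,-28]
step 8: apply [-3,-4] → [-16,-32]
step 9: apply [+3,-5] → [-13,-37]

[-13,-37]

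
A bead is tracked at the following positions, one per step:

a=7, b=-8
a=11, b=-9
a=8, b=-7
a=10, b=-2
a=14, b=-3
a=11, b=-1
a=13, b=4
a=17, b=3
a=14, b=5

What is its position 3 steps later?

Step-to-step displacements: (+4, -1), (-3, +2), (+2, +5), (+4, -1), (-3, +2), (+2, +5), (+4, -1), (-3, +2) — a repeating cycle of length 3.
step 9: apply (+2, +5) → a=16, b=10
step 10: apply (+4, -1) → a=20, b=9
step 11: apply (-3, +2) → a=17, b=11

a=17, b=11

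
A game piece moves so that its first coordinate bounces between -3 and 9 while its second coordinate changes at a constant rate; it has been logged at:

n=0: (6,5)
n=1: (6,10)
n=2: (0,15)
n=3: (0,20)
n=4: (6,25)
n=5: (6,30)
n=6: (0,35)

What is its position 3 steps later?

(6,50)

The first coordinate travels 6 per step and bounces off the walls at -3 and 9.
  step 7: 0 → 0
  step 8: 0 → 6
  step 9: 6 → 6
The second coordinate changes by +5 each step: at step 9 it is 50.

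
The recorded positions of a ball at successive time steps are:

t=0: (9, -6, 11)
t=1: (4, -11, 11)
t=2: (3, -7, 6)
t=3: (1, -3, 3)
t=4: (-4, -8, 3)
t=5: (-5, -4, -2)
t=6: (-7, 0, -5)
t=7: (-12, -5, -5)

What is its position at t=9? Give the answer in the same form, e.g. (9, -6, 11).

(-15, 3, -13)

Differencing gives (-5, -5, +0), (-1, +4, -5), (-2, +4, -3), (-5, -5, +0), (-1, +4, -5), (-2, +4, -3), (-5, -5, +0). This is the pattern (-5, -5, +0), (-1, +4, -5), (-2, +4, -3) repeated.
step 8: apply (-1, +4, -5) → (-13, -1, -10)
step 9: apply (-2, +4, -3) → (-15, 3, -13)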